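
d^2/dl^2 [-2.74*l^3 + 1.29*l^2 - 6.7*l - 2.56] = 2.58 - 16.44*l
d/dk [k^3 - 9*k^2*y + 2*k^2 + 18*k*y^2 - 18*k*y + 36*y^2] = 3*k^2 - 18*k*y + 4*k + 18*y^2 - 18*y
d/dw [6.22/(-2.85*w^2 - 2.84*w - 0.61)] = (35.454*w + 17.6648)/(2.85*w^2 + 2.84*w + 0.61)^2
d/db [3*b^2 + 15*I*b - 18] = 6*b + 15*I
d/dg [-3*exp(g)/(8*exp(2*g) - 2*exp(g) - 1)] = (24*exp(2*g) + 3)*exp(g)/(64*exp(4*g) - 32*exp(3*g) - 12*exp(2*g) + 4*exp(g) + 1)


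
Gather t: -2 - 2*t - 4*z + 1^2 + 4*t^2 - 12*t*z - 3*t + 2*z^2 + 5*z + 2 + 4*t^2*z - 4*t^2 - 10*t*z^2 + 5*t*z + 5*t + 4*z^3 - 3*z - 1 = 4*t^2*z + t*(-10*z^2 - 7*z) + 4*z^3 + 2*z^2 - 2*z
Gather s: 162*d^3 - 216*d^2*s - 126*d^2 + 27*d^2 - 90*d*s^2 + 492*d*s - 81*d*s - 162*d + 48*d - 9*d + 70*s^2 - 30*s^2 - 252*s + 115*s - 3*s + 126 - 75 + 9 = 162*d^3 - 99*d^2 - 123*d + s^2*(40 - 90*d) + s*(-216*d^2 + 411*d - 140) + 60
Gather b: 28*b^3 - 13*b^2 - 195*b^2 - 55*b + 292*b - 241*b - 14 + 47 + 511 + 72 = 28*b^3 - 208*b^2 - 4*b + 616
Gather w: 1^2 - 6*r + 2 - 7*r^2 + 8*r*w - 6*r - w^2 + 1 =-7*r^2 + 8*r*w - 12*r - w^2 + 4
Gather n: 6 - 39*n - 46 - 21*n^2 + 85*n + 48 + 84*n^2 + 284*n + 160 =63*n^2 + 330*n + 168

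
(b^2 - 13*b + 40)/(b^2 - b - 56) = (b - 5)/(b + 7)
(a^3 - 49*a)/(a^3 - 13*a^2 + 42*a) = (a + 7)/(a - 6)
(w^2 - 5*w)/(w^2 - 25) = w/(w + 5)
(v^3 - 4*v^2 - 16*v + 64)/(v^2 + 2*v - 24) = (v^2 - 16)/(v + 6)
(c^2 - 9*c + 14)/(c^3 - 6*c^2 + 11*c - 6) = (c - 7)/(c^2 - 4*c + 3)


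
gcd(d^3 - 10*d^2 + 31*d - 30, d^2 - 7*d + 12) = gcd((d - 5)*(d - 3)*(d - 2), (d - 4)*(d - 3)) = d - 3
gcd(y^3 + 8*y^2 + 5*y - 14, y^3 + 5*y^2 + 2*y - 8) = y^2 + y - 2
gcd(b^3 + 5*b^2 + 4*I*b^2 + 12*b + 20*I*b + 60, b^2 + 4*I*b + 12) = b^2 + 4*I*b + 12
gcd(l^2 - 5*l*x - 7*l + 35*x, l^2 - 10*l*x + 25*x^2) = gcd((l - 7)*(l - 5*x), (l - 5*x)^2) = -l + 5*x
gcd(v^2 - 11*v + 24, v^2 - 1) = 1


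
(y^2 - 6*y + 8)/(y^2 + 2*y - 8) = (y - 4)/(y + 4)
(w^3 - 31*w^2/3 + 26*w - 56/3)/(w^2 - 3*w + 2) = (3*w^2 - 25*w + 28)/(3*(w - 1))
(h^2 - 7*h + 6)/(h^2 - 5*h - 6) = (h - 1)/(h + 1)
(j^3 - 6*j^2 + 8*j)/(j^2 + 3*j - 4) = j*(j^2 - 6*j + 8)/(j^2 + 3*j - 4)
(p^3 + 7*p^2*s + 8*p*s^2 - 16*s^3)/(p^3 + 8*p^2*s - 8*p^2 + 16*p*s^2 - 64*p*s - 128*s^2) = (p - s)/(p - 8)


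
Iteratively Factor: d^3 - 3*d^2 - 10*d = (d + 2)*(d^2 - 5*d) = d*(d + 2)*(d - 5)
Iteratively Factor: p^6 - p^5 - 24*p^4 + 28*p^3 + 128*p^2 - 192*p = (p - 2)*(p^5 + p^4 - 22*p^3 - 16*p^2 + 96*p) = (p - 2)^2*(p^4 + 3*p^3 - 16*p^2 - 48*p) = (p - 4)*(p - 2)^2*(p^3 + 7*p^2 + 12*p) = (p - 4)*(p - 2)^2*(p + 3)*(p^2 + 4*p) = (p - 4)*(p - 2)^2*(p + 3)*(p + 4)*(p)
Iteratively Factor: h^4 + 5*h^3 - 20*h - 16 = (h + 1)*(h^3 + 4*h^2 - 4*h - 16) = (h + 1)*(h + 2)*(h^2 + 2*h - 8) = (h - 2)*(h + 1)*(h + 2)*(h + 4)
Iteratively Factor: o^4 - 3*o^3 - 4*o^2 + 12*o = (o - 2)*(o^3 - o^2 - 6*o) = (o - 3)*(o - 2)*(o^2 + 2*o) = o*(o - 3)*(o - 2)*(o + 2)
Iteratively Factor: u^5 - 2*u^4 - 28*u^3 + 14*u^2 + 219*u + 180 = (u + 3)*(u^4 - 5*u^3 - 13*u^2 + 53*u + 60) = (u + 3)^2*(u^3 - 8*u^2 + 11*u + 20) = (u + 1)*(u + 3)^2*(u^2 - 9*u + 20) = (u - 4)*(u + 1)*(u + 3)^2*(u - 5)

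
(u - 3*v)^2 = u^2 - 6*u*v + 9*v^2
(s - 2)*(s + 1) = s^2 - s - 2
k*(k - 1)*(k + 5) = k^3 + 4*k^2 - 5*k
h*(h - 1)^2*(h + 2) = h^4 - 3*h^2 + 2*h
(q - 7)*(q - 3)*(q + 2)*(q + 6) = q^4 - 2*q^3 - 47*q^2 + 48*q + 252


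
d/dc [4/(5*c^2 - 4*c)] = 8*(2 - 5*c)/(c^2*(5*c - 4)^2)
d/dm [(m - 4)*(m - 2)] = 2*m - 6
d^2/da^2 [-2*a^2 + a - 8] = -4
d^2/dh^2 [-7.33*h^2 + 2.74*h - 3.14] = -14.6600000000000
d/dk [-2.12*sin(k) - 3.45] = -2.12*cos(k)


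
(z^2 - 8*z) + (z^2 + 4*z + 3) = 2*z^2 - 4*z + 3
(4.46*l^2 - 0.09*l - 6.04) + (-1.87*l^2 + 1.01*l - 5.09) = 2.59*l^2 + 0.92*l - 11.13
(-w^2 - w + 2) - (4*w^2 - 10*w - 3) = -5*w^2 + 9*w + 5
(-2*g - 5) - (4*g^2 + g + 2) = -4*g^2 - 3*g - 7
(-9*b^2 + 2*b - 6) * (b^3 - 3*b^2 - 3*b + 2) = -9*b^5 + 29*b^4 + 15*b^3 - 6*b^2 + 22*b - 12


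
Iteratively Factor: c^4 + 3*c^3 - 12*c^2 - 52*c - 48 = (c + 3)*(c^3 - 12*c - 16) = (c + 2)*(c + 3)*(c^2 - 2*c - 8) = (c + 2)^2*(c + 3)*(c - 4)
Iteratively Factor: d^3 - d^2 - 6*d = (d)*(d^2 - d - 6) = d*(d + 2)*(d - 3)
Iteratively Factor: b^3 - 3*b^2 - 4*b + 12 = (b - 3)*(b^2 - 4) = (b - 3)*(b + 2)*(b - 2)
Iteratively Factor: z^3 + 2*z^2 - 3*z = (z + 3)*(z^2 - z) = (z - 1)*(z + 3)*(z)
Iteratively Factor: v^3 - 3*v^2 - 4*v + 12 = (v - 2)*(v^2 - v - 6) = (v - 3)*(v - 2)*(v + 2)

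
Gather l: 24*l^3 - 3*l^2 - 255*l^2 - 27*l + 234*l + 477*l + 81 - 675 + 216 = 24*l^3 - 258*l^2 + 684*l - 378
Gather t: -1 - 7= -8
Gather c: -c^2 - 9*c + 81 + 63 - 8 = -c^2 - 9*c + 136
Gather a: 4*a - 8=4*a - 8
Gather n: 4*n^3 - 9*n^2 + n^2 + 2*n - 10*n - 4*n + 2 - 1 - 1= 4*n^3 - 8*n^2 - 12*n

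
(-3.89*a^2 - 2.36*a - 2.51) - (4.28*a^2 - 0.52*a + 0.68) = -8.17*a^2 - 1.84*a - 3.19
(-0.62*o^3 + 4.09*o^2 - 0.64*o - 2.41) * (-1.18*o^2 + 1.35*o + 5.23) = 0.7316*o^5 - 5.6632*o^4 + 3.0341*o^3 + 23.3705*o^2 - 6.6007*o - 12.6043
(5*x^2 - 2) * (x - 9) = 5*x^3 - 45*x^2 - 2*x + 18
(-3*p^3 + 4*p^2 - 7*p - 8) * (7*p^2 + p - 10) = -21*p^5 + 25*p^4 - 15*p^3 - 103*p^2 + 62*p + 80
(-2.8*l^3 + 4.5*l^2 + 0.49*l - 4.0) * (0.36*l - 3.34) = -1.008*l^4 + 10.972*l^3 - 14.8536*l^2 - 3.0766*l + 13.36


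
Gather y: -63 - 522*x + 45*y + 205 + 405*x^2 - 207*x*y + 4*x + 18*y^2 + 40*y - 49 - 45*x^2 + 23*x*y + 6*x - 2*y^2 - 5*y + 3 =360*x^2 - 512*x + 16*y^2 + y*(80 - 184*x) + 96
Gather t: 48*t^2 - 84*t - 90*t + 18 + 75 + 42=48*t^2 - 174*t + 135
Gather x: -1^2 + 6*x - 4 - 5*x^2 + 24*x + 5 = -5*x^2 + 30*x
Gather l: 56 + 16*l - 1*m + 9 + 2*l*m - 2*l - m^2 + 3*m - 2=l*(2*m + 14) - m^2 + 2*m + 63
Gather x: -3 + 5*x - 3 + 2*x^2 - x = 2*x^2 + 4*x - 6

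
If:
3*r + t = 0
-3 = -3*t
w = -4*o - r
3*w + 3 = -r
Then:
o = 11/36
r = -1/3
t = 1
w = -8/9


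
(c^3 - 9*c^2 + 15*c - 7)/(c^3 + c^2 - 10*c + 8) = (c^2 - 8*c + 7)/(c^2 + 2*c - 8)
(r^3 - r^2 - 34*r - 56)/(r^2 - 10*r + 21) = (r^2 + 6*r + 8)/(r - 3)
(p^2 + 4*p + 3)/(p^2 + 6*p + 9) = (p + 1)/(p + 3)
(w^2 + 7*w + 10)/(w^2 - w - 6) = (w + 5)/(w - 3)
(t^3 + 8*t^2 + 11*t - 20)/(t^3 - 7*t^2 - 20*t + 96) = (t^2 + 4*t - 5)/(t^2 - 11*t + 24)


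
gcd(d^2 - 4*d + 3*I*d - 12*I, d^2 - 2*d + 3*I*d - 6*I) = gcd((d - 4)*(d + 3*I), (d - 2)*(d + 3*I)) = d + 3*I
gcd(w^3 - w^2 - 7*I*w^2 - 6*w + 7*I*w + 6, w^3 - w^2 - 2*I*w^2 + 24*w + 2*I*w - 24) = w^2 + w*(-1 - 6*I) + 6*I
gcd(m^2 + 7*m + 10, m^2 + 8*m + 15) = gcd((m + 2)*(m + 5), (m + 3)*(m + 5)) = m + 5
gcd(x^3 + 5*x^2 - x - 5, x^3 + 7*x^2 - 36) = 1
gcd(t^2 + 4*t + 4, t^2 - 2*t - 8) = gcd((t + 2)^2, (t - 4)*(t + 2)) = t + 2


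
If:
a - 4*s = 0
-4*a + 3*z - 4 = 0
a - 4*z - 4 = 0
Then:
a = -28/13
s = -7/13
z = -20/13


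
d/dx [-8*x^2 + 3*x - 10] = 3 - 16*x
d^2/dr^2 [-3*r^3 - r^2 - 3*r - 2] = -18*r - 2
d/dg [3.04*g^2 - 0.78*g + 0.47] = 6.08*g - 0.78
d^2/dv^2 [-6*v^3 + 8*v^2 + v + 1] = 16 - 36*v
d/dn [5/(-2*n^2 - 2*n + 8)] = 5*(2*n + 1)/(2*(n^2 + n - 4)^2)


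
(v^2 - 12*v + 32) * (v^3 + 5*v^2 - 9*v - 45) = v^5 - 7*v^4 - 37*v^3 + 223*v^2 + 252*v - 1440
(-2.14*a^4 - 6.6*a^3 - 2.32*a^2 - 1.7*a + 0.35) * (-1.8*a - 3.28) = 3.852*a^5 + 18.8992*a^4 + 25.824*a^3 + 10.6696*a^2 + 4.946*a - 1.148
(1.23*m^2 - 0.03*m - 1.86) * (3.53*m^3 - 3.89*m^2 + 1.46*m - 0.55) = 4.3419*m^5 - 4.8906*m^4 - 4.6533*m^3 + 6.5151*m^2 - 2.6991*m + 1.023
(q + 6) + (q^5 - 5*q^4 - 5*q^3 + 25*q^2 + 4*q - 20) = q^5 - 5*q^4 - 5*q^3 + 25*q^2 + 5*q - 14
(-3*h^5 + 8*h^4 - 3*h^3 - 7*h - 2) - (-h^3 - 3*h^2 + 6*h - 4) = -3*h^5 + 8*h^4 - 2*h^3 + 3*h^2 - 13*h + 2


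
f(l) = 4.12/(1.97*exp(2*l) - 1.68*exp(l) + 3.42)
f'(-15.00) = 0.00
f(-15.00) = 1.20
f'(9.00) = 0.00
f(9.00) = 0.00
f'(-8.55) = 0.00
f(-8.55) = 1.20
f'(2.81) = -0.02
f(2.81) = 0.01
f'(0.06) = -0.74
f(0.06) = 1.07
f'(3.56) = -0.00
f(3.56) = 0.00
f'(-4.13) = 0.01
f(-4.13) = 1.21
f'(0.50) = -0.91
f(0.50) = 0.69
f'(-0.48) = -0.20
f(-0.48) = 1.31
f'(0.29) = -0.90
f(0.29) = 0.88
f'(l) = 4.12*(-3.94*exp(2*l) + 1.68*exp(l))/(1.97*exp(2*l) - 1.68*exp(l) + 3.42)^2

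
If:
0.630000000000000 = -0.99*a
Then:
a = -0.64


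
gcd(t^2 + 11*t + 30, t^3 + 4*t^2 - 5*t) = t + 5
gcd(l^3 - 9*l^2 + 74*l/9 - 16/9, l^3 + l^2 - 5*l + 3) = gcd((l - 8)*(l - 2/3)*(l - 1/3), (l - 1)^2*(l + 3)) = 1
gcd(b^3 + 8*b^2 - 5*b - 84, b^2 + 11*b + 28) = b^2 + 11*b + 28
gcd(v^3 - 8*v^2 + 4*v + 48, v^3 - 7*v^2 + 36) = v^2 - 4*v - 12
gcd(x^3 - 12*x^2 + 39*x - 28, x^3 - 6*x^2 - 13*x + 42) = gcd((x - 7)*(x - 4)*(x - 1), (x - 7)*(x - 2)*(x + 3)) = x - 7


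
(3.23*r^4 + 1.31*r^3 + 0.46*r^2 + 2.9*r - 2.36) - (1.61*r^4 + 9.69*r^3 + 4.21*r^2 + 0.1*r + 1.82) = 1.62*r^4 - 8.38*r^3 - 3.75*r^2 + 2.8*r - 4.18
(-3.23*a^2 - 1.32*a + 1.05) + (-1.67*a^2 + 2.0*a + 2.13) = -4.9*a^2 + 0.68*a + 3.18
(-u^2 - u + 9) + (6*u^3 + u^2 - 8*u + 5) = 6*u^3 - 9*u + 14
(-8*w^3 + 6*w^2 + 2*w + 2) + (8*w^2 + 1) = -8*w^3 + 14*w^2 + 2*w + 3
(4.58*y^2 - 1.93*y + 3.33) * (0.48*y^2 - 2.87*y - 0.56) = 2.1984*y^4 - 14.071*y^3 + 4.5727*y^2 - 8.4763*y - 1.8648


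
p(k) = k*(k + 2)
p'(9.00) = 20.00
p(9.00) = 99.00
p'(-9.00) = -16.00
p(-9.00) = 63.00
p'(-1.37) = -0.74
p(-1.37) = -0.86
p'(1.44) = 4.88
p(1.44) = 4.95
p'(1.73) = 5.46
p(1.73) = 6.45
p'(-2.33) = -2.66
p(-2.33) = 0.77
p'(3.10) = 8.20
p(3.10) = 15.81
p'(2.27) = 6.54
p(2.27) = 9.69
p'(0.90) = 3.80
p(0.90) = 2.61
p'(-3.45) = -4.90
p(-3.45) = 5.00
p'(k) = 2*k + 2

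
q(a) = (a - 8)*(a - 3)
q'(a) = 2*a - 11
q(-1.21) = 38.77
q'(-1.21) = -13.42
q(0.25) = 21.31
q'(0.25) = -10.50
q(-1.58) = 43.88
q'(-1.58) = -14.16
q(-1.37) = 40.95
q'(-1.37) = -13.74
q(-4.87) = 101.29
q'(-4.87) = -20.74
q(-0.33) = 27.74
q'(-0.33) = -11.66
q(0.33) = 20.48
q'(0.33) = -10.34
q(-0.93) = 35.09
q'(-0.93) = -12.86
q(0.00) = 24.00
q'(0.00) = -11.00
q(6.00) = -6.00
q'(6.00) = 1.00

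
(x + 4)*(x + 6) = x^2 + 10*x + 24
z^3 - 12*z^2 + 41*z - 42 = (z - 7)*(z - 3)*(z - 2)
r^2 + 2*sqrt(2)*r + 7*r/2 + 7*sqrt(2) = (r + 7/2)*(r + 2*sqrt(2))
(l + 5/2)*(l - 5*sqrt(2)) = l^2 - 5*sqrt(2)*l + 5*l/2 - 25*sqrt(2)/2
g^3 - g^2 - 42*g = g*(g - 7)*(g + 6)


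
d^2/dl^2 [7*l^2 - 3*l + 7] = 14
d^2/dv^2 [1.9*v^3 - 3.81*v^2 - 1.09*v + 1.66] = 11.4*v - 7.62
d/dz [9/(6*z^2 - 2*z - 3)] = 18*(1 - 6*z)/(-6*z^2 + 2*z + 3)^2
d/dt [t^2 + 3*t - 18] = 2*t + 3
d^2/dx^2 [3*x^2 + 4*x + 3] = 6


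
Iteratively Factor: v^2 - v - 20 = (v - 5)*(v + 4)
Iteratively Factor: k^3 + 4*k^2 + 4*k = (k)*(k^2 + 4*k + 4) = k*(k + 2)*(k + 2)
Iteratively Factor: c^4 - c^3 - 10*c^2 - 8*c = (c - 4)*(c^3 + 3*c^2 + 2*c) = (c - 4)*(c + 1)*(c^2 + 2*c) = (c - 4)*(c + 1)*(c + 2)*(c)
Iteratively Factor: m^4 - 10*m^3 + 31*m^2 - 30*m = (m - 5)*(m^3 - 5*m^2 + 6*m) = (m - 5)*(m - 2)*(m^2 - 3*m) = (m - 5)*(m - 3)*(m - 2)*(m)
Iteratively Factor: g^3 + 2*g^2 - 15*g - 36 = (g - 4)*(g^2 + 6*g + 9) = (g - 4)*(g + 3)*(g + 3)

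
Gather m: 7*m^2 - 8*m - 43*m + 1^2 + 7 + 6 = 7*m^2 - 51*m + 14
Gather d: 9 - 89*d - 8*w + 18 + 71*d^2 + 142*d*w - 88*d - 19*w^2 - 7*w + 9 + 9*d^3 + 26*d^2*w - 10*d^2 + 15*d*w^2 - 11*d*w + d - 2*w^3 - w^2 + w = 9*d^3 + d^2*(26*w + 61) + d*(15*w^2 + 131*w - 176) - 2*w^3 - 20*w^2 - 14*w + 36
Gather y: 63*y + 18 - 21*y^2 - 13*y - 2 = -21*y^2 + 50*y + 16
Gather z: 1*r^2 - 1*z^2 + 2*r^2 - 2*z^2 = 3*r^2 - 3*z^2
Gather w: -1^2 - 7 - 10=-18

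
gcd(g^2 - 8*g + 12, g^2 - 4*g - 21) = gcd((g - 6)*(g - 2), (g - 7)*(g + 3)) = 1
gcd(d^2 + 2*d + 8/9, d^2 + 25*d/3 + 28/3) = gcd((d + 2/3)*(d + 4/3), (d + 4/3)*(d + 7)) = d + 4/3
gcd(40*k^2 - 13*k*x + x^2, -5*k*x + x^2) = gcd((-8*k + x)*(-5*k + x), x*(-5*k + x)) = -5*k + x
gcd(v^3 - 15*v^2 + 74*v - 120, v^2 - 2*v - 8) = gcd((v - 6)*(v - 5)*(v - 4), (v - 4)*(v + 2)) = v - 4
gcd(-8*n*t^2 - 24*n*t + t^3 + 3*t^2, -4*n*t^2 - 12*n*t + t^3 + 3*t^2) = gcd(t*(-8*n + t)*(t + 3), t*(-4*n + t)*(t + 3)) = t^2 + 3*t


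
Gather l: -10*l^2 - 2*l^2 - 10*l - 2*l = -12*l^2 - 12*l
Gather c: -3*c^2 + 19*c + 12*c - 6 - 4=-3*c^2 + 31*c - 10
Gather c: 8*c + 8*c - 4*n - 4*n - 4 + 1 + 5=16*c - 8*n + 2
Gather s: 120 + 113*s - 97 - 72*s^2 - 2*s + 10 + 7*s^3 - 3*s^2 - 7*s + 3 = 7*s^3 - 75*s^2 + 104*s + 36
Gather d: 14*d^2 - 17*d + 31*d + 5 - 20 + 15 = 14*d^2 + 14*d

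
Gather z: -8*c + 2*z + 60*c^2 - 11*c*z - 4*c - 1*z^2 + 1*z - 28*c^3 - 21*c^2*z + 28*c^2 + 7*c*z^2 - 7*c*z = -28*c^3 + 88*c^2 - 12*c + z^2*(7*c - 1) + z*(-21*c^2 - 18*c + 3)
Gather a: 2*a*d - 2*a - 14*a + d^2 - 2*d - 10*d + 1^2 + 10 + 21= a*(2*d - 16) + d^2 - 12*d + 32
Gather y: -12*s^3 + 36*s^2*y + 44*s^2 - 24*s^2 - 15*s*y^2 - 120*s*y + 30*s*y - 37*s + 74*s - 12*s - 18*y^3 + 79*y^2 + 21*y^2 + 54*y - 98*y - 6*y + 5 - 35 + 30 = -12*s^3 + 20*s^2 + 25*s - 18*y^3 + y^2*(100 - 15*s) + y*(36*s^2 - 90*s - 50)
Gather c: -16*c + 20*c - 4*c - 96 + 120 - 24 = 0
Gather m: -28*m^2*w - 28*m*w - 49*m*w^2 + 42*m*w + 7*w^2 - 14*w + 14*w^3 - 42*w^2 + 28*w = -28*m^2*w + m*(-49*w^2 + 14*w) + 14*w^3 - 35*w^2 + 14*w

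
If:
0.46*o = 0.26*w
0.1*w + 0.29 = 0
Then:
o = -1.64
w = -2.90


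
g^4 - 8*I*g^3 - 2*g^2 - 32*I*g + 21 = (g - 7*I)*(g - 3*I)*(g + I)^2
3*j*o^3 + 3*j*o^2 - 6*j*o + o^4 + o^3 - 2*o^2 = o*(3*j + o)*(o - 1)*(o + 2)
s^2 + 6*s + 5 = (s + 1)*(s + 5)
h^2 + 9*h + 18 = (h + 3)*(h + 6)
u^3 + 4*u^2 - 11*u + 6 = (u - 1)^2*(u + 6)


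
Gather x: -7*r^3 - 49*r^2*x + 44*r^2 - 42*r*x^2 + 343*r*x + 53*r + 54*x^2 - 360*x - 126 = -7*r^3 + 44*r^2 + 53*r + x^2*(54 - 42*r) + x*(-49*r^2 + 343*r - 360) - 126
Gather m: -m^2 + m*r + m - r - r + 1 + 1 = -m^2 + m*(r + 1) - 2*r + 2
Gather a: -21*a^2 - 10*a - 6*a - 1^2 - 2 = -21*a^2 - 16*a - 3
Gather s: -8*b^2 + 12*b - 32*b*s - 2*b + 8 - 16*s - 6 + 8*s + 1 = -8*b^2 + 10*b + s*(-32*b - 8) + 3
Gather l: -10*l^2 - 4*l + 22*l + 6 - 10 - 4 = -10*l^2 + 18*l - 8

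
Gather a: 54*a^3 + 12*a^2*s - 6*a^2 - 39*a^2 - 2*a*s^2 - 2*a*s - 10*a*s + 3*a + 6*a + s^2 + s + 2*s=54*a^3 + a^2*(12*s - 45) + a*(-2*s^2 - 12*s + 9) + s^2 + 3*s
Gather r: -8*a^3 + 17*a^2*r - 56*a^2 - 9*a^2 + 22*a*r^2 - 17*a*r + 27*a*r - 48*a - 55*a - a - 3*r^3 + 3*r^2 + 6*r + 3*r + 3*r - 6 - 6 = -8*a^3 - 65*a^2 - 104*a - 3*r^3 + r^2*(22*a + 3) + r*(17*a^2 + 10*a + 12) - 12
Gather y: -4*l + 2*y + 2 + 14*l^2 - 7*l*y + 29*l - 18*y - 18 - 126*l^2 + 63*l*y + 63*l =-112*l^2 + 88*l + y*(56*l - 16) - 16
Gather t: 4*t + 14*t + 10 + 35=18*t + 45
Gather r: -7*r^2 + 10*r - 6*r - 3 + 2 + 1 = -7*r^2 + 4*r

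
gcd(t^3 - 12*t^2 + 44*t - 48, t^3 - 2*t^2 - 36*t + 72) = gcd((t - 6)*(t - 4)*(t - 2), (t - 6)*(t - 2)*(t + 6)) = t^2 - 8*t + 12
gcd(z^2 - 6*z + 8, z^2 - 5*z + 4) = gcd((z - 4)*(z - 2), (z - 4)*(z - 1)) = z - 4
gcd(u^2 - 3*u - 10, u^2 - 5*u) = u - 5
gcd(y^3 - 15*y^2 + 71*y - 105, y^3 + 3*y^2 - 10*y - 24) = y - 3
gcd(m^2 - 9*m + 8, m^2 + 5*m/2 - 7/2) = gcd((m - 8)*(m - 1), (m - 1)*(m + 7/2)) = m - 1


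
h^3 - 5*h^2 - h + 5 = (h - 5)*(h - 1)*(h + 1)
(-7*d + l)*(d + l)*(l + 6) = -7*d^2*l - 42*d^2 - 6*d*l^2 - 36*d*l + l^3 + 6*l^2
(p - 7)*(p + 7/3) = p^2 - 14*p/3 - 49/3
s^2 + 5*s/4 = s*(s + 5/4)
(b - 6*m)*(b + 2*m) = b^2 - 4*b*m - 12*m^2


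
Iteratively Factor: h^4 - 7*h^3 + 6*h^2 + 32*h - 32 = (h - 4)*(h^3 - 3*h^2 - 6*h + 8) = (h - 4)*(h + 2)*(h^2 - 5*h + 4) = (h - 4)*(h - 1)*(h + 2)*(h - 4)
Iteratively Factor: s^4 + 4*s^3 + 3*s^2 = (s)*(s^3 + 4*s^2 + 3*s) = s^2*(s^2 + 4*s + 3) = s^2*(s + 3)*(s + 1)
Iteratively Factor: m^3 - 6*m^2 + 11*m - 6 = (m - 1)*(m^2 - 5*m + 6) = (m - 3)*(m - 1)*(m - 2)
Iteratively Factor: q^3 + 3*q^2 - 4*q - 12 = (q + 2)*(q^2 + q - 6) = (q + 2)*(q + 3)*(q - 2)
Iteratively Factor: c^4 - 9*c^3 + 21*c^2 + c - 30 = (c - 5)*(c^3 - 4*c^2 + c + 6) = (c - 5)*(c - 2)*(c^2 - 2*c - 3) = (c - 5)*(c - 3)*(c - 2)*(c + 1)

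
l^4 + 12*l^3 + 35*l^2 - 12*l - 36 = (l - 1)*(l + 1)*(l + 6)^2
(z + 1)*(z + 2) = z^2 + 3*z + 2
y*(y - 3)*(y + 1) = y^3 - 2*y^2 - 3*y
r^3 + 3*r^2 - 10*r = r*(r - 2)*(r + 5)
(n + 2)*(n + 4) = n^2 + 6*n + 8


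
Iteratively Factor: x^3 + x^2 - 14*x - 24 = (x - 4)*(x^2 + 5*x + 6) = (x - 4)*(x + 3)*(x + 2)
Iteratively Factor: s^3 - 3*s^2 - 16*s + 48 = (s - 4)*(s^2 + s - 12) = (s - 4)*(s + 4)*(s - 3)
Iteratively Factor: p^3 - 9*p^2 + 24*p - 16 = (p - 1)*(p^2 - 8*p + 16) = (p - 4)*(p - 1)*(p - 4)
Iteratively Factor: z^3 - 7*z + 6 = (z - 2)*(z^2 + 2*z - 3) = (z - 2)*(z + 3)*(z - 1)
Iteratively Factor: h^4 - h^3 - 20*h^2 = (h + 4)*(h^3 - 5*h^2) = h*(h + 4)*(h^2 - 5*h) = h*(h - 5)*(h + 4)*(h)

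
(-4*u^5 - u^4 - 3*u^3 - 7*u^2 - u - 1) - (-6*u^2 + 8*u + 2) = -4*u^5 - u^4 - 3*u^3 - u^2 - 9*u - 3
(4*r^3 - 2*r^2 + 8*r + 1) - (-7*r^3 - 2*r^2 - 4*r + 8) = 11*r^3 + 12*r - 7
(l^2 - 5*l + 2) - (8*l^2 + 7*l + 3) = -7*l^2 - 12*l - 1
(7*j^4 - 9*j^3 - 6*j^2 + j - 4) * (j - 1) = 7*j^5 - 16*j^4 + 3*j^3 + 7*j^2 - 5*j + 4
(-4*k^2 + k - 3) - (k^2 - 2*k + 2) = -5*k^2 + 3*k - 5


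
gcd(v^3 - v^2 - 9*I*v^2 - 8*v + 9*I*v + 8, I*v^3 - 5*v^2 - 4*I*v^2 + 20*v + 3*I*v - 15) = v - 1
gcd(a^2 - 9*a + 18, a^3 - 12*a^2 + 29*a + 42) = a - 6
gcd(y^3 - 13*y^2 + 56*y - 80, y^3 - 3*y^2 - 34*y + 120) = y^2 - 9*y + 20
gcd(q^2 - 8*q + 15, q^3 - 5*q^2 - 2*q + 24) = q - 3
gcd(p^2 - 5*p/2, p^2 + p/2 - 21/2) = 1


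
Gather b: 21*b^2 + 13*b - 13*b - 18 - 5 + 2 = 21*b^2 - 21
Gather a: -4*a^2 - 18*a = -4*a^2 - 18*a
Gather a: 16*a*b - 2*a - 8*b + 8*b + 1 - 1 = a*(16*b - 2)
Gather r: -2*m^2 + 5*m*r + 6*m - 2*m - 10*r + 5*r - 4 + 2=-2*m^2 + 4*m + r*(5*m - 5) - 2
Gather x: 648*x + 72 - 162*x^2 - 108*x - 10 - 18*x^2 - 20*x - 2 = -180*x^2 + 520*x + 60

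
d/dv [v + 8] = 1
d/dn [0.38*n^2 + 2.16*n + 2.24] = 0.76*n + 2.16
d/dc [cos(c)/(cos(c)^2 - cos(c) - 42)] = (cos(c)^2 + 42)*sin(c)/(sin(c)^2 + cos(c) + 41)^2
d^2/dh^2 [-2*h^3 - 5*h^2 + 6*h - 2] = -12*h - 10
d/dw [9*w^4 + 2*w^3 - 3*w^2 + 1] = 6*w*(6*w^2 + w - 1)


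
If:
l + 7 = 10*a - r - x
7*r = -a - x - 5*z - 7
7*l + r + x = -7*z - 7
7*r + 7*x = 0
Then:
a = 3/5 - z/10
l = -z - 1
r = -49*z/60 - 19/15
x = 49*z/60 + 19/15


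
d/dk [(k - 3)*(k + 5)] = 2*k + 2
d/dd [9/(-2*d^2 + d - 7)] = 9*(4*d - 1)/(2*d^2 - d + 7)^2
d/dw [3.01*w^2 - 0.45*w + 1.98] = 6.02*w - 0.45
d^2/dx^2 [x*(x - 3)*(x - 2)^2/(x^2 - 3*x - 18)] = 2*(x^6 - 9*x^5 - 27*x^4 + 279*x^3 + 1674*x^2 - 7452*x + 5832)/(x^6 - 9*x^5 - 27*x^4 + 297*x^3 + 486*x^2 - 2916*x - 5832)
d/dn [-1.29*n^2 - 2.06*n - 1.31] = -2.58*n - 2.06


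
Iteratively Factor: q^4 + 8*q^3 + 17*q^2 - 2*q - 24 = (q + 2)*(q^3 + 6*q^2 + 5*q - 12) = (q - 1)*(q + 2)*(q^2 + 7*q + 12) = (q - 1)*(q + 2)*(q + 3)*(q + 4)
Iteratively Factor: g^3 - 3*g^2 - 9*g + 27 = (g - 3)*(g^2 - 9) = (g - 3)^2*(g + 3)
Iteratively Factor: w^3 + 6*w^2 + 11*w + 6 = (w + 2)*(w^2 + 4*w + 3) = (w + 2)*(w + 3)*(w + 1)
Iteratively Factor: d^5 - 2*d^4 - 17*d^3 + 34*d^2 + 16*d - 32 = (d - 2)*(d^4 - 17*d^2 + 16) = (d - 2)*(d + 4)*(d^3 - 4*d^2 - d + 4) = (d - 4)*(d - 2)*(d + 4)*(d^2 - 1) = (d - 4)*(d - 2)*(d + 1)*(d + 4)*(d - 1)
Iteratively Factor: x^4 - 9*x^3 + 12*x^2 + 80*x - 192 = (x - 4)*(x^3 - 5*x^2 - 8*x + 48) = (x - 4)^2*(x^2 - x - 12) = (x - 4)^2*(x + 3)*(x - 4)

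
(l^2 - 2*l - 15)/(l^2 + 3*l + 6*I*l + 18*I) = (l - 5)/(l + 6*I)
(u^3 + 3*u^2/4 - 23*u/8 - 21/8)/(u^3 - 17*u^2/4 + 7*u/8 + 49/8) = (2*u + 3)/(2*u - 7)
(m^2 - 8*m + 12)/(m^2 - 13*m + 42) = (m - 2)/(m - 7)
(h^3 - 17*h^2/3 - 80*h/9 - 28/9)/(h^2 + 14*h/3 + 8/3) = (3*h^2 - 19*h - 14)/(3*(h + 4))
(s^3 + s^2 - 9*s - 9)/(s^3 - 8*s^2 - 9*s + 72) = (s + 1)/(s - 8)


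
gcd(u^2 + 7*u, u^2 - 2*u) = u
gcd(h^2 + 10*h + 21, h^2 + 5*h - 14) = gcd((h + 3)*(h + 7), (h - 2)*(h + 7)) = h + 7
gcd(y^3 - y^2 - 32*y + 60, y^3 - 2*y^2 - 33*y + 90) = y^2 + y - 30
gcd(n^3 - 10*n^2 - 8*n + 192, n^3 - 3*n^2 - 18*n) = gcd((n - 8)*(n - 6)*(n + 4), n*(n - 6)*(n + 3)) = n - 6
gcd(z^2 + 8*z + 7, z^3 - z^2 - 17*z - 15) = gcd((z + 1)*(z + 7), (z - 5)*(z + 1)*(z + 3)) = z + 1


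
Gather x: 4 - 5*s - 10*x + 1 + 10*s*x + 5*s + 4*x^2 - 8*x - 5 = 4*x^2 + x*(10*s - 18)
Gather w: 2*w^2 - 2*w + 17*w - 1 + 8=2*w^2 + 15*w + 7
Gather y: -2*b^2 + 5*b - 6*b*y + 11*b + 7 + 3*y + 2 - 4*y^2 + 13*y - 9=-2*b^2 + 16*b - 4*y^2 + y*(16 - 6*b)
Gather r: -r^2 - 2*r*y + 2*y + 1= -r^2 - 2*r*y + 2*y + 1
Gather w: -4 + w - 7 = w - 11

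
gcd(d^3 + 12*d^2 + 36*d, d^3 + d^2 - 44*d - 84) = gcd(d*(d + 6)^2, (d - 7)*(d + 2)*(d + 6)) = d + 6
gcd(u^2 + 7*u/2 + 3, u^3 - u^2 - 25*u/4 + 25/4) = 1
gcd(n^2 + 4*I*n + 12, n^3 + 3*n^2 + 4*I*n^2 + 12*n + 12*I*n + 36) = n^2 + 4*I*n + 12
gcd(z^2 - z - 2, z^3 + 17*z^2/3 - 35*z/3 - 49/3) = z + 1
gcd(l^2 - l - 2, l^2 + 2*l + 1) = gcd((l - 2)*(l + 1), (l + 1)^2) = l + 1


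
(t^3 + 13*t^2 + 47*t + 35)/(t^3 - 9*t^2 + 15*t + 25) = (t^2 + 12*t + 35)/(t^2 - 10*t + 25)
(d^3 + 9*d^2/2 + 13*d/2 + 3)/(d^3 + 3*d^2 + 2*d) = (d + 3/2)/d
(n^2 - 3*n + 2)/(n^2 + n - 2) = (n - 2)/(n + 2)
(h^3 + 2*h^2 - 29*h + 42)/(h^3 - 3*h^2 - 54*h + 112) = (h - 3)/(h - 8)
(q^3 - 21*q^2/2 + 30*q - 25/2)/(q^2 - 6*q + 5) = (2*q^2 - 11*q + 5)/(2*(q - 1))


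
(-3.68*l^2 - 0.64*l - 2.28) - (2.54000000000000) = -3.68*l^2 - 0.64*l - 4.82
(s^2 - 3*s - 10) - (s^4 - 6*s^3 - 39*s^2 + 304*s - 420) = -s^4 + 6*s^3 + 40*s^2 - 307*s + 410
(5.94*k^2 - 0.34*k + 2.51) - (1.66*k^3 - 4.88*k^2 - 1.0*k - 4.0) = -1.66*k^3 + 10.82*k^2 + 0.66*k + 6.51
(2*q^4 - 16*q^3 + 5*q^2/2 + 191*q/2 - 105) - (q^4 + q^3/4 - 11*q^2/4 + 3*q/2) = q^4 - 65*q^3/4 + 21*q^2/4 + 94*q - 105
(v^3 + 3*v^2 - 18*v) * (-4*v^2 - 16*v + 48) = -4*v^5 - 28*v^4 + 72*v^3 + 432*v^2 - 864*v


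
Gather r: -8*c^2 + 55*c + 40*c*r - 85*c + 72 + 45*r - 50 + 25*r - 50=-8*c^2 - 30*c + r*(40*c + 70) - 28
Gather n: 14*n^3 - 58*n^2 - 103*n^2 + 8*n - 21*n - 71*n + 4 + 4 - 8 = 14*n^3 - 161*n^2 - 84*n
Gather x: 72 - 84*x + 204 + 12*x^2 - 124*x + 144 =12*x^2 - 208*x + 420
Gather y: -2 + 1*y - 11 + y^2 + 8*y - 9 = y^2 + 9*y - 22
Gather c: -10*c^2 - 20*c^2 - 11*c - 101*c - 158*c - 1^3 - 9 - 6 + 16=-30*c^2 - 270*c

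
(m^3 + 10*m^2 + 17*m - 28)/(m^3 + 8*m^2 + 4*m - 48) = (m^2 + 6*m - 7)/(m^2 + 4*m - 12)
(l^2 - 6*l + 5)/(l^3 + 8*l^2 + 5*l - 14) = (l - 5)/(l^2 + 9*l + 14)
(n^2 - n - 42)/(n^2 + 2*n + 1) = (n^2 - n - 42)/(n^2 + 2*n + 1)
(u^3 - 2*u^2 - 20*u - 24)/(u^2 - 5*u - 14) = (u^2 - 4*u - 12)/(u - 7)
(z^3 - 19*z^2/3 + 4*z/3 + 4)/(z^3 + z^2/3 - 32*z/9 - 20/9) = 3*(z^2 - 7*z + 6)/(3*z^2 - z - 10)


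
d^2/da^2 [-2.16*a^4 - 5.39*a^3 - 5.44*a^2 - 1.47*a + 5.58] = -25.92*a^2 - 32.34*a - 10.88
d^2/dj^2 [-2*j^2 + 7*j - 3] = -4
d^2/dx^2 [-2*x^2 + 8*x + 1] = -4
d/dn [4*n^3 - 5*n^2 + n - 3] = 12*n^2 - 10*n + 1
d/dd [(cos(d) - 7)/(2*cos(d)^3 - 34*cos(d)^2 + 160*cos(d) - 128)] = (cos(d)^2 - 11*cos(d) + 31)*sin(d)/((cos(d) - 8)^3*(cos(d) - 1)^2)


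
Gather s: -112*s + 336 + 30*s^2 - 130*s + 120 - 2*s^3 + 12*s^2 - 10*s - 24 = -2*s^3 + 42*s^2 - 252*s + 432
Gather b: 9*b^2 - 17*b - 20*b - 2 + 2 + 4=9*b^2 - 37*b + 4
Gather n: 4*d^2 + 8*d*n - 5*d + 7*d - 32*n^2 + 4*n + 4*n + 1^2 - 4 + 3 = 4*d^2 + 2*d - 32*n^2 + n*(8*d + 8)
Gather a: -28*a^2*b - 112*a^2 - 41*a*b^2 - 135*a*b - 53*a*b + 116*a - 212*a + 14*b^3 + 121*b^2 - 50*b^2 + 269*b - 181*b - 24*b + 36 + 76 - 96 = a^2*(-28*b - 112) + a*(-41*b^2 - 188*b - 96) + 14*b^3 + 71*b^2 + 64*b + 16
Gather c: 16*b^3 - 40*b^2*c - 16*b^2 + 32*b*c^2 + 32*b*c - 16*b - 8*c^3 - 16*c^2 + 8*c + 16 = 16*b^3 - 16*b^2 - 16*b - 8*c^3 + c^2*(32*b - 16) + c*(-40*b^2 + 32*b + 8) + 16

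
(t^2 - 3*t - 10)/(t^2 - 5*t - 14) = (t - 5)/(t - 7)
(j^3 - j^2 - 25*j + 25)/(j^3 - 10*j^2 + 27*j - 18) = (j^2 - 25)/(j^2 - 9*j + 18)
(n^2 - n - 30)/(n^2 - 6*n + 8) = (n^2 - n - 30)/(n^2 - 6*n + 8)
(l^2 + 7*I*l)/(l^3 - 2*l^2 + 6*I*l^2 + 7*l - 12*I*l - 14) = l/(l^2 - l*(2 + I) + 2*I)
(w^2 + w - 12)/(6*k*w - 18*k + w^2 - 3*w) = (w + 4)/(6*k + w)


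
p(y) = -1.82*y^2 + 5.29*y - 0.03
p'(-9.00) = 38.05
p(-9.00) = -195.06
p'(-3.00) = 16.21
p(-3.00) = -32.28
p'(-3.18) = 16.87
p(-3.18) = -35.26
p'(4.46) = -10.94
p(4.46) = -12.64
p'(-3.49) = 17.99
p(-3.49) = -40.66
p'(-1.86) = 12.06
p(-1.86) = -16.17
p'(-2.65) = 14.94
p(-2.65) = -26.83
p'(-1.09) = 9.26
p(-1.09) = -7.96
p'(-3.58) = 18.32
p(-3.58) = -42.29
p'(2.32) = -3.15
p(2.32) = 2.45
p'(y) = 5.29 - 3.64*y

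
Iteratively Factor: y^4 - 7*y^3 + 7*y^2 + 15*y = (y - 3)*(y^3 - 4*y^2 - 5*y) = y*(y - 3)*(y^2 - 4*y - 5) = y*(y - 3)*(y + 1)*(y - 5)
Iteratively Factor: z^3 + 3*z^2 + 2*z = (z + 1)*(z^2 + 2*z) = (z + 1)*(z + 2)*(z)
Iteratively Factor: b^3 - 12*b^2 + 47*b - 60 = (b - 5)*(b^2 - 7*b + 12) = (b - 5)*(b - 3)*(b - 4)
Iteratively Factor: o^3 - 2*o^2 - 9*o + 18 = (o - 2)*(o^2 - 9) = (o - 2)*(o + 3)*(o - 3)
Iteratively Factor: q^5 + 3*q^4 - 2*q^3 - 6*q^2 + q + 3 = (q + 1)*(q^4 + 2*q^3 - 4*q^2 - 2*q + 3) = (q - 1)*(q + 1)*(q^3 + 3*q^2 - q - 3) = (q - 1)*(q + 1)*(q + 3)*(q^2 - 1) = (q - 1)^2*(q + 1)*(q + 3)*(q + 1)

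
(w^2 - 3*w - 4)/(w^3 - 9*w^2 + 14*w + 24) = 1/(w - 6)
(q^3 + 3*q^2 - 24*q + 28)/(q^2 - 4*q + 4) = q + 7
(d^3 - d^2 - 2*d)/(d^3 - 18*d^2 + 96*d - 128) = d*(d + 1)/(d^2 - 16*d + 64)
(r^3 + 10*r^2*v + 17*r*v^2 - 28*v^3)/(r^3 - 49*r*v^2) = (r^2 + 3*r*v - 4*v^2)/(r*(r - 7*v))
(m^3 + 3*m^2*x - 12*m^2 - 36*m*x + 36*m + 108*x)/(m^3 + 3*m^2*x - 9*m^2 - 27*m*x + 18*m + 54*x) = (m - 6)/(m - 3)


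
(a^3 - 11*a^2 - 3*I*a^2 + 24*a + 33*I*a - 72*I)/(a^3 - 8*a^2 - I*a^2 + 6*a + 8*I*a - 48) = (a - 3)/(a + 2*I)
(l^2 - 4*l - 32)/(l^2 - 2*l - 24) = (l - 8)/(l - 6)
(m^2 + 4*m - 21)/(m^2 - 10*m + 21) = (m + 7)/(m - 7)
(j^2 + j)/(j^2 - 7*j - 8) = j/(j - 8)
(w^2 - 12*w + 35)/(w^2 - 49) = (w - 5)/(w + 7)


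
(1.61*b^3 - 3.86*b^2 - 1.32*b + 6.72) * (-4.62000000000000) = -7.4382*b^3 + 17.8332*b^2 + 6.0984*b - 31.0464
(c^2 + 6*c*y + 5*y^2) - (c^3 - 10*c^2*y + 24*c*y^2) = -c^3 + 10*c^2*y + c^2 - 24*c*y^2 + 6*c*y + 5*y^2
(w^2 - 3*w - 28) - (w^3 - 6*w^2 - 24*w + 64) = -w^3 + 7*w^2 + 21*w - 92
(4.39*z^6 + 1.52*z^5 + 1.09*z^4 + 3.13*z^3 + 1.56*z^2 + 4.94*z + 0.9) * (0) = 0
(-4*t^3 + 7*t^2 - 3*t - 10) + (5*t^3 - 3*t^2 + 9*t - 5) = t^3 + 4*t^2 + 6*t - 15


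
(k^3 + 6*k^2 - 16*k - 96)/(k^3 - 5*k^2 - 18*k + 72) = (k^2 + 2*k - 24)/(k^2 - 9*k + 18)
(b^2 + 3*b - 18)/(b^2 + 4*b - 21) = (b + 6)/(b + 7)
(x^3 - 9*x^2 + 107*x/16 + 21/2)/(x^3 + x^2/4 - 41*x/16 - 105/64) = 4*(x - 8)/(4*x + 5)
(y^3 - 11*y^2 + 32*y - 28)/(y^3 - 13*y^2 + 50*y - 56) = (y - 2)/(y - 4)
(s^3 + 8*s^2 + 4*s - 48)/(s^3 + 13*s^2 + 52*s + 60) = (s^2 + 2*s - 8)/(s^2 + 7*s + 10)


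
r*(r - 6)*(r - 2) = r^3 - 8*r^2 + 12*r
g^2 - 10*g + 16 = (g - 8)*(g - 2)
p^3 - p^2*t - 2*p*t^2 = p*(p - 2*t)*(p + t)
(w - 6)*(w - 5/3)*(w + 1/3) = w^3 - 22*w^2/3 + 67*w/9 + 10/3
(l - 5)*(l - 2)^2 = l^3 - 9*l^2 + 24*l - 20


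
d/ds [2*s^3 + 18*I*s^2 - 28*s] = 6*s^2 + 36*I*s - 28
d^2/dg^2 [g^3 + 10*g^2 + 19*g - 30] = 6*g + 20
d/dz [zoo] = 0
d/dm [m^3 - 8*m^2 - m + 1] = 3*m^2 - 16*m - 1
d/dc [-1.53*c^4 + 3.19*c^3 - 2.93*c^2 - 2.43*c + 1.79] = -6.12*c^3 + 9.57*c^2 - 5.86*c - 2.43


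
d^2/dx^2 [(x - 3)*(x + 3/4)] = 2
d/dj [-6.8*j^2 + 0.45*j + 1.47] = 0.45 - 13.6*j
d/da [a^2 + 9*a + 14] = 2*a + 9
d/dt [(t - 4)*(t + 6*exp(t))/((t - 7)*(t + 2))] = (6*t^3*exp(t) - 60*t^2*exp(t) - t^2 + 84*t*exp(t) - 28*t + 132*exp(t) + 56)/(t^4 - 10*t^3 - 3*t^2 + 140*t + 196)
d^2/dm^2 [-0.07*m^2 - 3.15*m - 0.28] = -0.140000000000000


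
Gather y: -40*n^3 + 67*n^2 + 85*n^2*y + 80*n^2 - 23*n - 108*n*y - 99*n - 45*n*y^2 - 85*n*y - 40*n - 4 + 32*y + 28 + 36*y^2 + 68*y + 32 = -40*n^3 + 147*n^2 - 162*n + y^2*(36 - 45*n) + y*(85*n^2 - 193*n + 100) + 56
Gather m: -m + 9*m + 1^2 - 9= 8*m - 8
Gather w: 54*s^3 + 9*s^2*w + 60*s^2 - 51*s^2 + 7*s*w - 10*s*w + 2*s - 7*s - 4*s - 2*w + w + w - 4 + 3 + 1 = 54*s^3 + 9*s^2 - 9*s + w*(9*s^2 - 3*s)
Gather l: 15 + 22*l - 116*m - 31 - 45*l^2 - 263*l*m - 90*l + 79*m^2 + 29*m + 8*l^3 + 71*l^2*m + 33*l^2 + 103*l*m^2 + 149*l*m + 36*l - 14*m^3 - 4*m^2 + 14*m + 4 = 8*l^3 + l^2*(71*m - 12) + l*(103*m^2 - 114*m - 32) - 14*m^3 + 75*m^2 - 73*m - 12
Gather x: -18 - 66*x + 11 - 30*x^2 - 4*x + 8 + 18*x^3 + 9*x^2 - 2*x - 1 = 18*x^3 - 21*x^2 - 72*x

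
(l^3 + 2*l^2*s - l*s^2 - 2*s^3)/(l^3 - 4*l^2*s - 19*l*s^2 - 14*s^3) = (-l + s)/(-l + 7*s)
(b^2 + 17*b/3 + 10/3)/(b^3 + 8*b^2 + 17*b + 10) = (b + 2/3)/(b^2 + 3*b + 2)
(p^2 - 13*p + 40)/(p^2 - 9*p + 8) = (p - 5)/(p - 1)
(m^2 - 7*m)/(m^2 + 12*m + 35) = m*(m - 7)/(m^2 + 12*m + 35)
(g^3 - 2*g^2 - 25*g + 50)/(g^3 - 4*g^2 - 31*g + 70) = (g - 5)/(g - 7)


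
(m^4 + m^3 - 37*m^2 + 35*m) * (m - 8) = m^5 - 7*m^4 - 45*m^3 + 331*m^2 - 280*m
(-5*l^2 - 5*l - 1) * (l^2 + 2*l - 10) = -5*l^4 - 15*l^3 + 39*l^2 + 48*l + 10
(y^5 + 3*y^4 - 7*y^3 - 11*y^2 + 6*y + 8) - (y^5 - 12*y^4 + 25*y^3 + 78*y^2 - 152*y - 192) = 15*y^4 - 32*y^3 - 89*y^2 + 158*y + 200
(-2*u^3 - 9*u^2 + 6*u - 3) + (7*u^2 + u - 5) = -2*u^3 - 2*u^2 + 7*u - 8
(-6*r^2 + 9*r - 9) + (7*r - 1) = -6*r^2 + 16*r - 10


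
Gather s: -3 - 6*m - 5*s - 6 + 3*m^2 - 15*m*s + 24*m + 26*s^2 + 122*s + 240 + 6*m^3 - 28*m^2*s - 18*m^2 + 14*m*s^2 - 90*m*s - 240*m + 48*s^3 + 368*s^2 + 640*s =6*m^3 - 15*m^2 - 222*m + 48*s^3 + s^2*(14*m + 394) + s*(-28*m^2 - 105*m + 757) + 231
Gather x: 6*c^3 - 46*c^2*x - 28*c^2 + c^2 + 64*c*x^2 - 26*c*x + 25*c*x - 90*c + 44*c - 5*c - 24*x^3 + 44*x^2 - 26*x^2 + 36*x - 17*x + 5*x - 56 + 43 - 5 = 6*c^3 - 27*c^2 - 51*c - 24*x^3 + x^2*(64*c + 18) + x*(-46*c^2 - c + 24) - 18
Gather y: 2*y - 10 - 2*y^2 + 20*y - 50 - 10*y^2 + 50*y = -12*y^2 + 72*y - 60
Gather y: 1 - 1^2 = 0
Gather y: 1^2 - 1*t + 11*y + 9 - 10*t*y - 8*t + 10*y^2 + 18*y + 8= -9*t + 10*y^2 + y*(29 - 10*t) + 18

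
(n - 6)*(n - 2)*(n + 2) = n^3 - 6*n^2 - 4*n + 24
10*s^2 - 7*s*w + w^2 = (-5*s + w)*(-2*s + w)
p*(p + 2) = p^2 + 2*p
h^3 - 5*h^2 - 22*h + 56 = (h - 7)*(h - 2)*(h + 4)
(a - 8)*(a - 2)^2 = a^3 - 12*a^2 + 36*a - 32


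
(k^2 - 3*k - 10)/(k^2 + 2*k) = (k - 5)/k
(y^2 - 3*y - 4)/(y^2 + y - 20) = (y + 1)/(y + 5)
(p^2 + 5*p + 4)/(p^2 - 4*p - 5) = (p + 4)/(p - 5)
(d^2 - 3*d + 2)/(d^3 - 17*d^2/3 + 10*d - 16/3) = 3/(3*d - 8)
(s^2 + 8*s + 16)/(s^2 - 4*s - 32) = (s + 4)/(s - 8)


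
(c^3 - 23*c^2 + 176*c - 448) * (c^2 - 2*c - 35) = c^5 - 25*c^4 + 187*c^3 + 5*c^2 - 5264*c + 15680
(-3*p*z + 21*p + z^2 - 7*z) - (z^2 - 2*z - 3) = -3*p*z + 21*p - 5*z + 3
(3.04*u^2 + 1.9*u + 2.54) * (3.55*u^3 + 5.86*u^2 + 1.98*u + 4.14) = 10.792*u^5 + 24.5594*u^4 + 26.1702*u^3 + 31.232*u^2 + 12.8952*u + 10.5156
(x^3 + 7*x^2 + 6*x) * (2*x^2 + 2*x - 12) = 2*x^5 + 16*x^4 + 14*x^3 - 72*x^2 - 72*x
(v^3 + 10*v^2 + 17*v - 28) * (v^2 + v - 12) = v^5 + 11*v^4 + 15*v^3 - 131*v^2 - 232*v + 336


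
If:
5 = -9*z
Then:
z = -5/9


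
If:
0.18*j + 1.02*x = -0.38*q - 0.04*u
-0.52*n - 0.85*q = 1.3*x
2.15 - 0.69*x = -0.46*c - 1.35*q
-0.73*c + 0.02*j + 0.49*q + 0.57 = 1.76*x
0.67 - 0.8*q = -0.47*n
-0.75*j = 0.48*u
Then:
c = -2.13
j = -7.80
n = -2.01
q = -0.34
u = 12.19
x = 1.03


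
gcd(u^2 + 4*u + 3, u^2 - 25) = 1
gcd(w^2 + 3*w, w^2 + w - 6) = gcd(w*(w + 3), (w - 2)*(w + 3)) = w + 3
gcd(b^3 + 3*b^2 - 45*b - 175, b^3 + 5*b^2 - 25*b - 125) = b^2 + 10*b + 25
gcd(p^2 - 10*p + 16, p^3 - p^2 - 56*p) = p - 8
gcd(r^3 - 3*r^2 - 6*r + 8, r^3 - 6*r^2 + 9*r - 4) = r^2 - 5*r + 4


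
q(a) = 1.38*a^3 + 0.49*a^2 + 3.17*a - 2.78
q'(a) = 4.14*a^2 + 0.98*a + 3.17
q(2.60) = 33.03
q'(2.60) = 33.70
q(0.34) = -1.59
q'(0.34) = 3.98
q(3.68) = 84.30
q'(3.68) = 62.84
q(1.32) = 5.43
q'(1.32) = 11.68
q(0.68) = 0.04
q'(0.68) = 5.75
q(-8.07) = -721.72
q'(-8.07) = 264.88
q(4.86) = 182.61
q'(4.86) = 105.72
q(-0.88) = -6.13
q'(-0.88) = 5.51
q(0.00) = -2.78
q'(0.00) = 3.17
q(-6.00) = -302.24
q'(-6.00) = 146.33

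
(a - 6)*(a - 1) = a^2 - 7*a + 6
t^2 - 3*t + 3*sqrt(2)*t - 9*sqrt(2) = (t - 3)*(t + 3*sqrt(2))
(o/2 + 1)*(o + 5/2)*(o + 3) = o^3/2 + 15*o^2/4 + 37*o/4 + 15/2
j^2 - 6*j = j*(j - 6)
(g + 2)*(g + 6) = g^2 + 8*g + 12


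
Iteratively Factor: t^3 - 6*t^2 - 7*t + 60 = (t - 5)*(t^2 - t - 12) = (t - 5)*(t - 4)*(t + 3)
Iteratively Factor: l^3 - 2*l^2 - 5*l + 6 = (l + 2)*(l^2 - 4*l + 3) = (l - 1)*(l + 2)*(l - 3)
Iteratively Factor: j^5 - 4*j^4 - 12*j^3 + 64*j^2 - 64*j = (j + 4)*(j^4 - 8*j^3 + 20*j^2 - 16*j) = j*(j + 4)*(j^3 - 8*j^2 + 20*j - 16) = j*(j - 2)*(j + 4)*(j^2 - 6*j + 8) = j*(j - 4)*(j - 2)*(j + 4)*(j - 2)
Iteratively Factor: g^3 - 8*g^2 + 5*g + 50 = (g - 5)*(g^2 - 3*g - 10) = (g - 5)^2*(g + 2)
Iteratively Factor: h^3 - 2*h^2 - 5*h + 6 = (h + 2)*(h^2 - 4*h + 3) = (h - 1)*(h + 2)*(h - 3)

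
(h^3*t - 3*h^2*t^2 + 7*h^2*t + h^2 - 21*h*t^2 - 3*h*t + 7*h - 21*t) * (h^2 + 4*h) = h^5*t - 3*h^4*t^2 + 11*h^4*t + h^4 - 33*h^3*t^2 + 25*h^3*t + 11*h^3 - 84*h^2*t^2 - 33*h^2*t + 28*h^2 - 84*h*t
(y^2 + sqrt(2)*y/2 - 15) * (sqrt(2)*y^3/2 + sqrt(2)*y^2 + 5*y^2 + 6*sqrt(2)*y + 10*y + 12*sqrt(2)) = sqrt(2)*y^5/2 + sqrt(2)*y^4 + 11*y^4/2 + sqrt(2)*y^3 + 11*y^3 - 69*y^2 + 2*sqrt(2)*y^2 - 138*y - 90*sqrt(2)*y - 180*sqrt(2)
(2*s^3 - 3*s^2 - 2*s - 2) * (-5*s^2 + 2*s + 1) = -10*s^5 + 19*s^4 + 6*s^3 + 3*s^2 - 6*s - 2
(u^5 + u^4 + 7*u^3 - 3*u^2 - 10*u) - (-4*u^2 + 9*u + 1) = u^5 + u^4 + 7*u^3 + u^2 - 19*u - 1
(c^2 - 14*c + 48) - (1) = c^2 - 14*c + 47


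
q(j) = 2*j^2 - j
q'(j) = 4*j - 1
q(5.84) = 62.37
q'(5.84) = 22.36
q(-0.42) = 0.77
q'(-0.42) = -2.68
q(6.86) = 87.26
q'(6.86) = 26.44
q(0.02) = -0.02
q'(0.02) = -0.92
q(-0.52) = 1.06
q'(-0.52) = -3.08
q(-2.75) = 17.88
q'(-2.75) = -12.00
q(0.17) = -0.11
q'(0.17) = -0.32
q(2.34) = 8.61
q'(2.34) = 8.36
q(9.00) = 153.00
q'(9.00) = 35.00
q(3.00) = 15.00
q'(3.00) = 11.00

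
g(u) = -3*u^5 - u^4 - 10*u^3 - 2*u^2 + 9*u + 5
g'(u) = -15*u^4 - 4*u^3 - 30*u^2 - 4*u + 9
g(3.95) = -3735.13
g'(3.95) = -4372.96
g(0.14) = 6.19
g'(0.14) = 7.84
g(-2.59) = 446.65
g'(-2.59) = -787.37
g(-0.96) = 4.96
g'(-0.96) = -24.01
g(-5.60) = 17186.54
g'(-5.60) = -14958.68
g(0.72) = 5.86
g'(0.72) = -14.96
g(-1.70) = 67.29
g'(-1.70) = -176.53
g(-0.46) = 1.43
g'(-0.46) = 4.21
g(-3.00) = 878.00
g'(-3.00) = -1356.00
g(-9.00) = 177638.00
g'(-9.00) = -97884.00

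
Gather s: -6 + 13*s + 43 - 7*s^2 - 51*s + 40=-7*s^2 - 38*s + 77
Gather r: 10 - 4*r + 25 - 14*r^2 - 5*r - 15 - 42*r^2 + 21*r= -56*r^2 + 12*r + 20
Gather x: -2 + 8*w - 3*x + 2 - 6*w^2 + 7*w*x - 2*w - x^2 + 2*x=-6*w^2 + 6*w - x^2 + x*(7*w - 1)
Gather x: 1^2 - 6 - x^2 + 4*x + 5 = -x^2 + 4*x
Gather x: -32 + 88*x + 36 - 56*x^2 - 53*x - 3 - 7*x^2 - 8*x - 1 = -63*x^2 + 27*x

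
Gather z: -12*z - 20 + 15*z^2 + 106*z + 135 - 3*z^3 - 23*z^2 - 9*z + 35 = -3*z^3 - 8*z^2 + 85*z + 150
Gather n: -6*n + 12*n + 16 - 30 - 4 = 6*n - 18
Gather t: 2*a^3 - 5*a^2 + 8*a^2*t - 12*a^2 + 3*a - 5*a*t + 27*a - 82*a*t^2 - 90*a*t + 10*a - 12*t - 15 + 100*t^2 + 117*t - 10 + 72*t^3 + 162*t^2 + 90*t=2*a^3 - 17*a^2 + 40*a + 72*t^3 + t^2*(262 - 82*a) + t*(8*a^2 - 95*a + 195) - 25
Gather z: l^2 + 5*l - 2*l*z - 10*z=l^2 + 5*l + z*(-2*l - 10)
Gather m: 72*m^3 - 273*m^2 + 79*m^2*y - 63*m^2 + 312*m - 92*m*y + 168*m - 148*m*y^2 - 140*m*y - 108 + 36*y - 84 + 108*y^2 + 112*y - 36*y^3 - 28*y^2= 72*m^3 + m^2*(79*y - 336) + m*(-148*y^2 - 232*y + 480) - 36*y^3 + 80*y^2 + 148*y - 192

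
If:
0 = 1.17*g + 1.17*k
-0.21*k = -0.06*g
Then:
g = 0.00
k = 0.00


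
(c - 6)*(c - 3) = c^2 - 9*c + 18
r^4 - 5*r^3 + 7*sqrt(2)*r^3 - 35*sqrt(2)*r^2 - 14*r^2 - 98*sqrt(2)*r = r*(r - 7)*(r + 2)*(r + 7*sqrt(2))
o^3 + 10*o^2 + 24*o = o*(o + 4)*(o + 6)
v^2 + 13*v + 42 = (v + 6)*(v + 7)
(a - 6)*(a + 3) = a^2 - 3*a - 18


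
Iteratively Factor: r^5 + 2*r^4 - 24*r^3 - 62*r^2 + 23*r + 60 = (r - 1)*(r^4 + 3*r^3 - 21*r^2 - 83*r - 60) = (r - 1)*(r + 3)*(r^3 - 21*r - 20) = (r - 1)*(r + 1)*(r + 3)*(r^2 - r - 20) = (r - 1)*(r + 1)*(r + 3)*(r + 4)*(r - 5)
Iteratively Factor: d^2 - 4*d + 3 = (d - 3)*(d - 1)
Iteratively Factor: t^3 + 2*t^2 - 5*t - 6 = (t + 1)*(t^2 + t - 6) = (t + 1)*(t + 3)*(t - 2)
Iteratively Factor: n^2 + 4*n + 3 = (n + 1)*(n + 3)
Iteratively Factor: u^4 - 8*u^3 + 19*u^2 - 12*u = (u - 1)*(u^3 - 7*u^2 + 12*u) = (u - 4)*(u - 1)*(u^2 - 3*u) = u*(u - 4)*(u - 1)*(u - 3)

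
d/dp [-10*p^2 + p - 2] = 1 - 20*p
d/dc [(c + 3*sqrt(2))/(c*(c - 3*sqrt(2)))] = (-c^2 - 6*sqrt(2)*c + 18)/(c^2*(c^2 - 6*sqrt(2)*c + 18))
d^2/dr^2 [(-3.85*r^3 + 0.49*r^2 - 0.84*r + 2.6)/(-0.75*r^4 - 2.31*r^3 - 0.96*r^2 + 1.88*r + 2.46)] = (4.33125000000001*r^9 - 1.65375*r^8 - 16.05555*r^7 + 48.434502*r^6 + 157.893624*r^5 + 46.171872*r^4 - 33.100108*r^3 + 152.977104*r^2 + 91.200744*r - 44.359432)/(0.421875*r^12 + 3.898125*r^11 + 13.626225*r^10 + 19.133091*r^9 - 6.252282*r^8 - 57.402216*r^7 - 66.18501*r^6 + 7.375392*r^5 + 81.093492*r^4 + 61.931764*r^3 - 8.655264*r^2 - 34.131024*r - 14.886936)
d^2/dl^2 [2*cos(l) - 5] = -2*cos(l)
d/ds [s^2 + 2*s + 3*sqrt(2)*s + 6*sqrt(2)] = 2*s + 2 + 3*sqrt(2)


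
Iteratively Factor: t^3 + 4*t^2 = (t + 4)*(t^2) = t*(t + 4)*(t)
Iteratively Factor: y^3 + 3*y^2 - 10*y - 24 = (y + 2)*(y^2 + y - 12) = (y + 2)*(y + 4)*(y - 3)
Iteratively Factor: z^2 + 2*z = (z + 2)*(z)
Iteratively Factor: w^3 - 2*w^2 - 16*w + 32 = (w - 2)*(w^2 - 16) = (w - 4)*(w - 2)*(w + 4)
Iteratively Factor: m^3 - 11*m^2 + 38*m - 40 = (m - 4)*(m^2 - 7*m + 10) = (m - 4)*(m - 2)*(m - 5)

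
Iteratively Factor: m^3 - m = (m + 1)*(m^2 - m) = (m - 1)*(m + 1)*(m)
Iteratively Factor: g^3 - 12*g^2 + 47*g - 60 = (g - 3)*(g^2 - 9*g + 20) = (g - 4)*(g - 3)*(g - 5)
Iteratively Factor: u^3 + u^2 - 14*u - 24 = (u + 3)*(u^2 - 2*u - 8) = (u + 2)*(u + 3)*(u - 4)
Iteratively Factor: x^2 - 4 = (x + 2)*(x - 2)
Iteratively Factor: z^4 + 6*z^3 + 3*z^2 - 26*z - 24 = (z - 2)*(z^3 + 8*z^2 + 19*z + 12) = (z - 2)*(z + 4)*(z^2 + 4*z + 3) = (z - 2)*(z + 3)*(z + 4)*(z + 1)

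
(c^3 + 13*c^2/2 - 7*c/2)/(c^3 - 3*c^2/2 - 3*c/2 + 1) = c*(c + 7)/(c^2 - c - 2)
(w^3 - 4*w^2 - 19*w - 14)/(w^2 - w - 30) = (-w^3 + 4*w^2 + 19*w + 14)/(-w^2 + w + 30)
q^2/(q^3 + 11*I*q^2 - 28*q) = q/(q^2 + 11*I*q - 28)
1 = 1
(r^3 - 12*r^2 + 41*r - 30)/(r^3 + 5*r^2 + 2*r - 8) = (r^2 - 11*r + 30)/(r^2 + 6*r + 8)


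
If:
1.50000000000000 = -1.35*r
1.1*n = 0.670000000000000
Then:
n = 0.61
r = -1.11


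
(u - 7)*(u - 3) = u^2 - 10*u + 21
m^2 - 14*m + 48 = (m - 8)*(m - 6)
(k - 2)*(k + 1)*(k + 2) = k^3 + k^2 - 4*k - 4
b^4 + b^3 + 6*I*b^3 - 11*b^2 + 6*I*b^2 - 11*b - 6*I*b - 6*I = (b + 1)*(b + I)*(b + 2*I)*(b + 3*I)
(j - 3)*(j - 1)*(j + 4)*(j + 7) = j^4 + 7*j^3 - 13*j^2 - 79*j + 84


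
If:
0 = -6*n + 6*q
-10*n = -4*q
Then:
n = 0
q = 0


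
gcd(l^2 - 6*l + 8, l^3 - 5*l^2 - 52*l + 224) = l - 4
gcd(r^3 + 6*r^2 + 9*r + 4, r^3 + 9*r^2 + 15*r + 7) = r^2 + 2*r + 1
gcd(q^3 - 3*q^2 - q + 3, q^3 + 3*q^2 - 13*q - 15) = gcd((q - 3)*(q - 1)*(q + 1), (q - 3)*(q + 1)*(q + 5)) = q^2 - 2*q - 3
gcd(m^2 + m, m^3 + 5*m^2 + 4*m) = m^2 + m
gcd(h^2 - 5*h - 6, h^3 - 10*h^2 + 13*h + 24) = h + 1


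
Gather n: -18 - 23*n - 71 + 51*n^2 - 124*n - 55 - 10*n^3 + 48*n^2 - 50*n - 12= -10*n^3 + 99*n^2 - 197*n - 156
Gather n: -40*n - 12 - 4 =-40*n - 16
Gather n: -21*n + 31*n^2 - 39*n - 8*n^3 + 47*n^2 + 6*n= -8*n^3 + 78*n^2 - 54*n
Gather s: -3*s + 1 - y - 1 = -3*s - y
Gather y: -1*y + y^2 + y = y^2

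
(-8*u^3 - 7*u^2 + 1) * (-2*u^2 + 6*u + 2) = 16*u^5 - 34*u^4 - 58*u^3 - 16*u^2 + 6*u + 2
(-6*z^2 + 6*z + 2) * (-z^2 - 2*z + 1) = 6*z^4 + 6*z^3 - 20*z^2 + 2*z + 2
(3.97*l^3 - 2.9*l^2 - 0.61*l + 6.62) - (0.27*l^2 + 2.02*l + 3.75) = 3.97*l^3 - 3.17*l^2 - 2.63*l + 2.87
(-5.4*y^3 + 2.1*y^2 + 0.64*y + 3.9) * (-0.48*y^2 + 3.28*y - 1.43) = 2.592*y^5 - 18.72*y^4 + 14.3028*y^3 - 2.7758*y^2 + 11.8768*y - 5.577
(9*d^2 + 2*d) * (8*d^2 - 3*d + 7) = 72*d^4 - 11*d^3 + 57*d^2 + 14*d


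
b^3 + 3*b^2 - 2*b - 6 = (b + 3)*(b - sqrt(2))*(b + sqrt(2))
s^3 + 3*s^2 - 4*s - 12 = (s - 2)*(s + 2)*(s + 3)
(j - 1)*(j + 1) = j^2 - 1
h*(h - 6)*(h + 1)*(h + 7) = h^4 + 2*h^3 - 41*h^2 - 42*h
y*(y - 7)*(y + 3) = y^3 - 4*y^2 - 21*y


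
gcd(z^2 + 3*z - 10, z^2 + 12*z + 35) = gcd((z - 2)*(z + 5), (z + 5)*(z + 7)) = z + 5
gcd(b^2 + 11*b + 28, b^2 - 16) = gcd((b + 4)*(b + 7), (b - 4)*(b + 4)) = b + 4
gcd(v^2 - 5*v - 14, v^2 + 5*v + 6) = v + 2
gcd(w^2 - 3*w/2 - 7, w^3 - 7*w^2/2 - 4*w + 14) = w^2 - 3*w/2 - 7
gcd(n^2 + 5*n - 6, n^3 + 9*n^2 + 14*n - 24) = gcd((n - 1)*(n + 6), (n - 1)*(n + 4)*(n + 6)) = n^2 + 5*n - 6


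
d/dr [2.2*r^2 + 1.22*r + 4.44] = 4.4*r + 1.22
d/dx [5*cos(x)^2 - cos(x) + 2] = (1 - 10*cos(x))*sin(x)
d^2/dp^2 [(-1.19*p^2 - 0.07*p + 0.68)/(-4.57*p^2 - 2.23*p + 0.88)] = (2.8421709430404e-14*p^4 - 21.330932*p^3 - 56.496168*p^2 - 39.890616*p - 10.114712)/(95.443993*p^6 + 139.719981*p^5 + 13.042323*p^4 - 42.719441*p^3 - 2.511432*p^2 + 5.180736*p - 0.681472)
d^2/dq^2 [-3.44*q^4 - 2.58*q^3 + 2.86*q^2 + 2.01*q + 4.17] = -41.28*q^2 - 15.48*q + 5.72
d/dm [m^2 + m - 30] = 2*m + 1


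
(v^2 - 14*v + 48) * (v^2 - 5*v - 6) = v^4 - 19*v^3 + 112*v^2 - 156*v - 288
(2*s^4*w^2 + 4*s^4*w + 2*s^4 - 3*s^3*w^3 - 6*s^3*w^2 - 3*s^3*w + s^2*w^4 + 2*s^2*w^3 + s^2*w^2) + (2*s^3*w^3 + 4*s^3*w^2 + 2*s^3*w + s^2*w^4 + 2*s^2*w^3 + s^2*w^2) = 2*s^4*w^2 + 4*s^4*w + 2*s^4 - s^3*w^3 - 2*s^3*w^2 - s^3*w + 2*s^2*w^4 + 4*s^2*w^3 + 2*s^2*w^2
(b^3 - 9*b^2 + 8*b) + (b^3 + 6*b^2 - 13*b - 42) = 2*b^3 - 3*b^2 - 5*b - 42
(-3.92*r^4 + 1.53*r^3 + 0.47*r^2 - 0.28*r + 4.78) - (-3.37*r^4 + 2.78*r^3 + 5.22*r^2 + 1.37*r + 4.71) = -0.55*r^4 - 1.25*r^3 - 4.75*r^2 - 1.65*r + 0.0700000000000003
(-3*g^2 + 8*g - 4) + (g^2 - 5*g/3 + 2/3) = -2*g^2 + 19*g/3 - 10/3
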